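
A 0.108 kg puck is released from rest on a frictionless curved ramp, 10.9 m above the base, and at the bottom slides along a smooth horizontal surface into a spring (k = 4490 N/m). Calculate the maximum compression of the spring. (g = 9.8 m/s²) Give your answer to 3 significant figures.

At max compression the puck is momentarily at rest: mgh = ½kx²
x = √(2mgh/k) = √(2 × 0.108 × 9.8 × 10.9 / 4490) = 0.07169 m

x = 0.0717 m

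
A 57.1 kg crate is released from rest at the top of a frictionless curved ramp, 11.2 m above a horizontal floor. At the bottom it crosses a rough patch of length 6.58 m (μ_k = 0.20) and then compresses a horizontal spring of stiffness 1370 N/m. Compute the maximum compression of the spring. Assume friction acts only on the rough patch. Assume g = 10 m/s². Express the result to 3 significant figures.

Initial energy: E₁ = mgh = (57.1)(10)(11.2) = 6395.2 J
Friction removes W_f = μ_k mg d = (0.20)(57.1)(10)(6.58) = 751.4 J
Energy reaching the spring: E = 6395.2 − 751.4 = 5643.8 J
At max compression ½kx² = E ⇒ x = √(2E/k) = √(2 × 5643.8/1370) = 2.870 m

x = 2.87 m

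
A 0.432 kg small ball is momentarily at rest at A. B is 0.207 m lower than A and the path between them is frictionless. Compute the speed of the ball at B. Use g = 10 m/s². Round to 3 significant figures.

By conservation of mechanical energy, mgh = ½mv²
v = √(2gh) = √(2 × 10 × 0.207) = √4.1400 = 2.035 m/s

v = 2.03 m/s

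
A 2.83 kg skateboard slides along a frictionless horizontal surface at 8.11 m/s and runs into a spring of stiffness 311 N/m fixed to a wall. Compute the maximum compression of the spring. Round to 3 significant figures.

All KE is stored as spring PE at maximum compression: ½mv² = ½kx²
x = v√(m/k) = 8.11 × √(2.83/311) = 0.7736 m

x = 0.774 m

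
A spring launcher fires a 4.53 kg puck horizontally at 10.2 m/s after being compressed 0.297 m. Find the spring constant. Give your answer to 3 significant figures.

k = 5340 N/m

Spring PE at full compression equals KE at release: ½kx² = ½mv²
k = mv²/x² = (4.53)(10.2)²/(0.297)² = 5343 N/m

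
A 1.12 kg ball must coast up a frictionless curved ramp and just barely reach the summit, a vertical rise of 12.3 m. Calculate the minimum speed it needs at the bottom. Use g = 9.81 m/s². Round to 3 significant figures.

At the top it is momentarily at rest, so all KE converts to PE: ½mv² = mgh
v = √(2gh) = √(2 × 9.81 × 12.3) = 15.53 m/s

v = 15.5 m/s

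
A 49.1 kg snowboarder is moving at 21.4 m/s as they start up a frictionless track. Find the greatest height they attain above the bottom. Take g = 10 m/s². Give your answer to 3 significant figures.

By energy conservation, ½mv² = mgh
h = v²/(2g) = 21.4²/(2 × 10) = 22.90 m

h = 22.9 m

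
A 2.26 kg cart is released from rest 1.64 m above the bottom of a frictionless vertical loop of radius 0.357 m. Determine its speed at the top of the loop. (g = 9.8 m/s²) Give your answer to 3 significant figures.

v = 4.26 m/s

Energy conservation: mgh = ½mv_top² + mg(2r)
v_top² = 2g(h − 2r) = 2(9.8)(1.64 − 0.7140) = 18.15
v_top = 4.260 m/s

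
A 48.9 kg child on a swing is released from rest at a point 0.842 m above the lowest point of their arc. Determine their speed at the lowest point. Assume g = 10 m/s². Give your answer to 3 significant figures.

Energy conservation between the two points: mgh = ½mv²
v = √(2gh) = √(2 × 10 × 0.842) = √16.840 = 4.104 m/s

v = 4.10 m/s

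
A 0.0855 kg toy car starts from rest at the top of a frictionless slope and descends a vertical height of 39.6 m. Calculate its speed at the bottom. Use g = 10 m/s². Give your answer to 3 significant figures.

v = 28.1 m/s

Equating total energy at the two states: mgh = ½mv²
The mass cancels from both sides.
v = √(2gh) = √(2 × 10 × 39.6) = √792.00 = 28.14 m/s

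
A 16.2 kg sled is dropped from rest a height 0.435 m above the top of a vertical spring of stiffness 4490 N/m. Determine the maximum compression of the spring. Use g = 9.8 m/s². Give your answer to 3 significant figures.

Let x be the compression. The total drop is H + x, and the sled is instantaneously at rest at max compression, so energy conservation gives:
mg(H + x) = ½kx²
½(4490)x² − (16.2)(9.8)x − (16.2)(9.8)(0.435) = 0
2245x² − 158.8x − 69.06 = 0
x = [158.8 + √(25205 + 620164)]/(2 × 2245) = 0.2143 m

x = 0.214 m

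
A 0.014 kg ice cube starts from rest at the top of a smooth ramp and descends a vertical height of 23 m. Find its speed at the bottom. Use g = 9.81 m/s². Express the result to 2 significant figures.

v = 21 m/s

Mechanical energy is conserved (no friction): mgh = ½mv²
v = √(2gh) = √(2 × 9.81 × 23) = √451.26 = 21.24 m/s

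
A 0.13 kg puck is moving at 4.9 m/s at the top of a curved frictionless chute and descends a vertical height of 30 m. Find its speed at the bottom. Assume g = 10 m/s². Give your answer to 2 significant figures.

v = 25 m/s

Energy conservation between the two points: ½mv₀² + mgh = ½mv²
The mass cancels from both sides.
v² = v₀² + 2gh = (4.9)² + 2(10)(30) = 624.01
v = √624.01 = 24.98 m/s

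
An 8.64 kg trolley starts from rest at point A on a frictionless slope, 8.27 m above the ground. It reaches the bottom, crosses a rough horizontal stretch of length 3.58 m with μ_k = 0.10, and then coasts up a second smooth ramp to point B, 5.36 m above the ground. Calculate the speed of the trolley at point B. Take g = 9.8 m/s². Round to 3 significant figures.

v = 7.07 m/s

Energy at A: mgh₁ = (8.64)(9.8)(8.27) = 700.24 J
Friction loss: W_f = μ_k mg d = 30.31 J
At B: ½mv² + mgh₂ = mgh₁ − W_f
½mv² = 700.24 − 30.31 − 453.84 = 216.08 J
v = √(2 × 216.08/8.64) = 7.072 m/s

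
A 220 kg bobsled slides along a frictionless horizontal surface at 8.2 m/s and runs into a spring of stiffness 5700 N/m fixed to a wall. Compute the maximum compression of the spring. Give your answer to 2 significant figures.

At max compression the bobsled is momentarily at rest: ½mv² = ½kx²
x = v√(m/k) = 8.2 × √(220/5700) = 1.611 m

x = 1.6 m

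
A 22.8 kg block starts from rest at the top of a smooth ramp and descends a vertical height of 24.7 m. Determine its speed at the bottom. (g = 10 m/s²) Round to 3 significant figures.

Equating total energy at the two states: mgh = ½mv²
v = √(2gh) = √(2 × 10 × 24.7) = √494.00 = 22.23 m/s

v = 22.2 m/s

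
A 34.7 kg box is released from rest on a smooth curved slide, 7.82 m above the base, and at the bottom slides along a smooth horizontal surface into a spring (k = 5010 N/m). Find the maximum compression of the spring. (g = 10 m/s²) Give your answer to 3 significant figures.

Energy conservation (no friction) from release to max compression: mgh = ½kx²
x = √(2mgh/k) = √(2 × 34.7 × 10 × 7.82 / 5010) = 1.041 m

x = 1.04 m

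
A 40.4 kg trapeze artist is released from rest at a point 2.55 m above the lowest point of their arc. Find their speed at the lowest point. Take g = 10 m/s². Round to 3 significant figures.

v = 7.14 m/s

Mechanical energy is conserved (no friction): mgh = ½mv²
v = √(2gh) = √(2 × 10 × 2.55) = √51.000 = 7.141 m/s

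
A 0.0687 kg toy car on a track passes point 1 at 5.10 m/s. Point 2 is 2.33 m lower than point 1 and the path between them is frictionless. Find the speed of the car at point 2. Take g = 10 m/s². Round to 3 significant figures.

By conservation of mechanical energy, ½mv₀² + mgh = ½mv²
The mass cancels from both sides.
v² = v₀² + 2gh = (5.10)² + 2(10)(2.33) = 72.610
v = √72.610 = 8.521 m/s

v = 8.52 m/s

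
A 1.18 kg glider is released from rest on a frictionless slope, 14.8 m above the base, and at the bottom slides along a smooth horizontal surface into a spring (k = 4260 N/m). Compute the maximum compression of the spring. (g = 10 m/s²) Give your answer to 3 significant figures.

x = 0.286 m

Energy conservation (no friction) from release to max compression: mgh = ½kx²
x = √(2mgh/k) = √(2 × 1.18 × 10 × 14.8 / 4260) = 0.2863 m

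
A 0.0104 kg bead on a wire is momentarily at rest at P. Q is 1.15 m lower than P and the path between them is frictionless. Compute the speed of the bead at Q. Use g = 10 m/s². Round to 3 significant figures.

v = 4.80 m/s

Equating total energy at the two states: mgh = ½mv²
v = √(2gh) = √(2 × 10 × 1.15) = √23.000 = 4.796 m/s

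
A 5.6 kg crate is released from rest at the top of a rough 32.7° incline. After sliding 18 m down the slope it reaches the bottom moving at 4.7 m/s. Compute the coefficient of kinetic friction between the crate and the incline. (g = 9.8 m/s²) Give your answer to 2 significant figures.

μ_k = 0.57

mgh = ½mv² + μ_k (mg cosθ) L, with h = L sinθ
mgL sinθ = 533.67 J; ½mv² = 61.852 J
W_f = 533.67 − 61.852 = 471.8 J
μ_k = W_f/(mg cosθ · L) = 471.8/(46.18 × 18) = 0.5676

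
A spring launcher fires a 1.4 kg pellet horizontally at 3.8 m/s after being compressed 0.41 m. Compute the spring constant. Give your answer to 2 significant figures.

k = 120 N/m

Spring PE at full compression equals KE at release: ½kx² = ½mv²
k = mv²/x² = (1.4)(3.8)²/(0.41)² = 120.3 N/m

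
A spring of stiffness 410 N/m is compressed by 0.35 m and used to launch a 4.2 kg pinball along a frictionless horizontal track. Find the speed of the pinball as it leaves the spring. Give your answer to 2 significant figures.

v = 3.5 m/s

The pinball leaves the spring when the spring is at natural length, so ½kx² = ½mv²
v = x√(k/m) = 0.35 × √(410/4.2) = 3.458 m/s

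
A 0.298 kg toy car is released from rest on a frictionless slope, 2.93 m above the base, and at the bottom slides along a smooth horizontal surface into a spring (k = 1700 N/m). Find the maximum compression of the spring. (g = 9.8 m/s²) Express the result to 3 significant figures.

At max compression the car is momentarily at rest: mgh = ½kx²
x = √(2mgh/k) = √(2 × 0.298 × 9.8 × 2.93 / 1700) = 0.1003 m

x = 0.100 m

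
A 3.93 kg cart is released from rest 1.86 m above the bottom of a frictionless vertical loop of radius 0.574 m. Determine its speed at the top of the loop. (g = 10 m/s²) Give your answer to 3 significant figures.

Energy conservation: mgh = ½mv_top² + mg(2r)
v_top² = 2g(h − 2r) = 2(10)(1.86 − 1.148) = 14.24
v_top = 3.774 m/s

v = 3.77 m/s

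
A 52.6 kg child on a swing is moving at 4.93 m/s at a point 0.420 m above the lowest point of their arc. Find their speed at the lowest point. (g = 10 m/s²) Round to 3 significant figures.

Equating total energy at the two states: ½mv₀² + mgh = ½mv²
v² = v₀² + 2gh = (4.93)² + 2(10)(0.420) = 32.705
v = √32.705 = 5.719 m/s

v = 5.72 m/s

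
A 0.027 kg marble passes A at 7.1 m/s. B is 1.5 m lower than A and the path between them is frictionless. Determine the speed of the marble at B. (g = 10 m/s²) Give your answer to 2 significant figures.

Mechanical energy is conserved (no friction): ½mv₀² + mgh = ½mv²
v² = v₀² + 2gh = (7.1)² + 2(10)(1.5) = 80.410
v = √80.410 = 8.967 m/s

v = 9.0 m/s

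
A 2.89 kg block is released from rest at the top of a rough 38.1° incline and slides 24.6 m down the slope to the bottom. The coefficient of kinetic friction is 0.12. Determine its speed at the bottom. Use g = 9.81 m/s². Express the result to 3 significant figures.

Energy: mgh = ½mv² + W_f, with h = L sinθ and W_f = μ_k (mg cosθ) L
mgh = mgL sinθ = (2.89)(9.81)(24.6)sin38.1° = 430.34 J
W_f = μ_k mg cosθ · L = (0.12)(2.89)(9.81)cos38.1°·24.6 = 65.86 J
½mv² = 430.34 − 65.86 = 364.48 J
v = √(2 × 364.48/2.89) = 15.88 m/s

v = 15.9 m/s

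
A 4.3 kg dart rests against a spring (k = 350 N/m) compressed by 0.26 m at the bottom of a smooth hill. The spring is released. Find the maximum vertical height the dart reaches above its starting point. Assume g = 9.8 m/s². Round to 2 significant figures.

All spring PE becomes gravitational PE at the highest point: ½kx² = mgh
h = kx²/(2mg) = (350)(0.26)²/(2 × 4.3 × 9.8) = 0.2807 m

h = 0.28 m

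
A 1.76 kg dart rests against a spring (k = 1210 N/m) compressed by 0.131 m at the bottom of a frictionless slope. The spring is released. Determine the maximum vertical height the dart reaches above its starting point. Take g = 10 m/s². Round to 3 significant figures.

At maximum height the dart is at rest, so ½kx² = mgh
h = kx²/(2mg) = (1210)(0.131)²/(2 × 1.76 × 10) = 0.5899 m

h = 0.590 m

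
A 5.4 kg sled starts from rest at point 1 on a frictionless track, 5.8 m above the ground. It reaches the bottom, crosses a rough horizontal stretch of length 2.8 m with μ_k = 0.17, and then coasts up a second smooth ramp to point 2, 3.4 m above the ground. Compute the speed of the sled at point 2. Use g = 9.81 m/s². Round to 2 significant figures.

Energy at 1: mgh₁ = (5.4)(9.81)(5.8) = 307.25 J
Friction loss: W_f = μ_k mg d = 25.22 J
At 2: ½mv² + mgh₂ = mgh₁ − W_f
½mv² = 307.25 − 25.22 − 180.11 = 101.92 J
v = √(2 × 101.92/5.4) = 6.144 m/s

v = 6.1 m/s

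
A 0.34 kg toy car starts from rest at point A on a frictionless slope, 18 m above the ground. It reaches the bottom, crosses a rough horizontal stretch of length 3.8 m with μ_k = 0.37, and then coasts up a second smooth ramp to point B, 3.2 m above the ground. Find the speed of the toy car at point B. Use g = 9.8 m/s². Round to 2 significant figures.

Energy at A: mgh₁ = (0.34)(9.8)(18) = 59.976 J
Friction loss: W_f = μ_k mg d = 4.685 J
At B: ½mv² + mgh₂ = mgh₁ − W_f
½mv² = 59.976 − 4.685 − 10.662 = 44.629 J
v = √(2 × 44.629/0.34) = 16.20 m/s

v = 16 m/s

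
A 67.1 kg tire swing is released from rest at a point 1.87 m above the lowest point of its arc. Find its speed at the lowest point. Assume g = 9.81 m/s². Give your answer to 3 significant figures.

v = 6.06 m/s

By conservation of mechanical energy, mgh = ½mv²
v = √(2gh) = √(2 × 9.81 × 1.87) = √36.689 = 6.057 m/s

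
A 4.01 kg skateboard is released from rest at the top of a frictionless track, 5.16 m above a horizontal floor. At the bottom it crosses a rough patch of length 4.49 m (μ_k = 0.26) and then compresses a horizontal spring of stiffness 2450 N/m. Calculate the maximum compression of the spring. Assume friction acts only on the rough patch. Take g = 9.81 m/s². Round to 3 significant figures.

Initial energy: E₁ = mgh = (4.01)(9.81)(5.16) = 202.98 J
Friction removes W_f = μ_k mg d = (0.26)(4.01)(9.81)(4.49) = 45.92 J
Energy reaching the spring: E = 202.98 − 45.92 = 157.06 J
At max compression ½kx² = E ⇒ x = √(2E/k) = √(2 × 157.06/2450) = 0.3581 m

x = 0.358 m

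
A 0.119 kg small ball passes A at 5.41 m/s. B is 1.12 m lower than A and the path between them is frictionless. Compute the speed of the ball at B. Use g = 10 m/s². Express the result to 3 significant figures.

v = 7.19 m/s

Equating total energy at the two states: ½mv₀² + mgh = ½mv²
The mass cancels from both sides.
v² = v₀² + 2gh = (5.41)² + 2(10)(1.12) = 51.668
v = √51.668 = 7.188 m/s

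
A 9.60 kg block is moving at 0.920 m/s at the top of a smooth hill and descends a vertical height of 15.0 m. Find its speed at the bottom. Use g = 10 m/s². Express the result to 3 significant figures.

Mechanical energy is conserved (no friction): ½mv₀² + mgh = ½mv²
v² = v₀² + 2gh = (0.920)² + 2(10)(15.0) = 300.85
v = √300.85 = 17.34 m/s

v = 17.3 m/s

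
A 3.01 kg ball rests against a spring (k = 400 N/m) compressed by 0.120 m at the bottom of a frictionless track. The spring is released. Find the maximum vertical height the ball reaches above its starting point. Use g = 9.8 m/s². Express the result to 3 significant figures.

h = 0.0976 m

Energy conservation from release to the highest point: ½kx² = mgh
h = kx²/(2mg) = (400)(0.120)²/(2 × 3.01 × 9.8) = 0.09763 m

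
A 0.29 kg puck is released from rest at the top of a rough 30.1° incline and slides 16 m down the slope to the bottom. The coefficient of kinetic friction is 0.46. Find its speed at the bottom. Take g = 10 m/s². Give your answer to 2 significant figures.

v = 5.8 m/s

Work–energy: mg(L sinθ) − μ_k(mg cosθ)L = ½mv²
mgh = mgL sinθ = (0.29)(10)(16)sin30.1° = 23.270 J
W_f = μ_k mg cosθ · L = (0.46)(0.29)(10)cos30.1°·16 = 18.47 J
½mv² = 23.270 − 18.47 = 4.8043 J
v = √(2 × 4.8043/0.29) = 5.756 m/s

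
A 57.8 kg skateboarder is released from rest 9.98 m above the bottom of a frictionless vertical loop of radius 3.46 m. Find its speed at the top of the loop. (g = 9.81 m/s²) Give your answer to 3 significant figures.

v = 7.75 m/s

Energy conservation: mgh = ½mv_top² + mg(2r)
v_top² = 2g(h − 2r) = 2(9.81)(9.98 − 6.920) = 60.04
v_top = 7.748 m/s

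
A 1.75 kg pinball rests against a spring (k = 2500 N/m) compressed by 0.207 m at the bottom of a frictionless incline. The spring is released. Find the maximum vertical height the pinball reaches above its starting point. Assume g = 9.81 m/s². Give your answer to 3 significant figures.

h = 3.12 m

Energy conservation from release to the highest point: ½kx² = mgh
h = kx²/(2mg) = (2500)(0.207)²/(2 × 1.75 × 9.81) = 3.120 m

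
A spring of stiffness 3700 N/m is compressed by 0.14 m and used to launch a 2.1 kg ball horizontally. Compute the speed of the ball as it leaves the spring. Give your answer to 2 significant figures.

v = 5.9 m/s

Spring PE converts entirely to kinetic energy: ½kx² = ½mv²
v = x√(k/m) = 0.14 × √(3700/2.1) = 5.877 m/s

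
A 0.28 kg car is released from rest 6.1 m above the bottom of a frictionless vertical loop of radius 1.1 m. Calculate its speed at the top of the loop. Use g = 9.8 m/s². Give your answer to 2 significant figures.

v = 8.7 m/s

Energy conservation: mgh = ½mv_top² + mg(2r)
v_top² = 2g(h − 2r) = 2(9.8)(6.1 − 2.200) = 76.44
v_top = 8.743 m/s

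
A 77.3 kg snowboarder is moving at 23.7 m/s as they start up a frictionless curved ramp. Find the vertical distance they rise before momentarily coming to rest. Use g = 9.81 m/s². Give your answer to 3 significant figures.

Setting KE at the bottom equal to PE gained: ½mv² = mgh
h = v²/(2g) = 23.7²/(2 × 9.81) = 28.63 m

h = 28.6 m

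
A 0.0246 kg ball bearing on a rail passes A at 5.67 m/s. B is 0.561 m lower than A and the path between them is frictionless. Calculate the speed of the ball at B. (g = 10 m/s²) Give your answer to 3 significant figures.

v = 6.59 m/s

Equating total energy at the two states: ½mv₀² + mgh = ½mv²
v² = v₀² + 2gh = (5.67)² + 2(10)(0.561) = 43.369
v = √43.369 = 6.586 m/s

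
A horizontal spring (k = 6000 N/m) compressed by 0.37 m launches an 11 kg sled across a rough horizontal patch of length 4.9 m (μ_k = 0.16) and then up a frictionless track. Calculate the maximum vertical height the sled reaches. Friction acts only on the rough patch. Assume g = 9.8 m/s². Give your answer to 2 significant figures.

h = 3.0 m

Spring energy: E₀ = ½kx² = ½(6000)(0.37)² = 410.70 J
Friction: W_f = μ_k mg d = (0.16)(11)(9.8)(4.9) = 84.52 J
Energy at base of ramp: E = 410.70 − 84.52 = 326.18 J
At max height all remaining energy is PE: mgh = E ⇒ h = E/(mg) = 326.18/(11 × 9.8) = 3.026 m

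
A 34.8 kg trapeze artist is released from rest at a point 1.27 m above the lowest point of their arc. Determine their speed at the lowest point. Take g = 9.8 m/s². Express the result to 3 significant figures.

v = 4.99 m/s

Energy conservation between the two points: mgh = ½mv²
v = √(2gh) = √(2 × 9.8 × 1.27) = √24.892 = 4.989 m/s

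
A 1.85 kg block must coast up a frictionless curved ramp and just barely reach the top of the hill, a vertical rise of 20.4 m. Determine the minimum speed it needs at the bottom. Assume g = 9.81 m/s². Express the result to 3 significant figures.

v = 20.0 m/s

At the top it is momentarily at rest, so all KE converts to PE: ½mv² = mgh
v = √(2gh) = √(2 × 9.81 × 20.4) = 20.01 m/s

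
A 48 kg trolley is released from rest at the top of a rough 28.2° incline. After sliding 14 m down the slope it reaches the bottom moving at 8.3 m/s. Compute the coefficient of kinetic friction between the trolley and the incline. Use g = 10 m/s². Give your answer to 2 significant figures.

μ_k = 0.26

The energy dissipated by friction is the PE lost minus the KE gained:
mgL sinθ = 3175.5 J; ½mv² = 1653.4 J
W_f = 3175.5 − 1653.4 = 1522 J
μ_k = W_f/(mg cosθ · L) = 1522/(423.0 × 14) = 0.2570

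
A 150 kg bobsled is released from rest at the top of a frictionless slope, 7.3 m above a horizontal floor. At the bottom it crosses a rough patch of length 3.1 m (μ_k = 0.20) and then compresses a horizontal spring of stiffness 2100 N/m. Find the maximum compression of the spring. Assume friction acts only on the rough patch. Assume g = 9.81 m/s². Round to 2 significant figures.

Initial energy: E₁ = mgh = (150)(9.81)(7.3) = 10742 J
Friction removes W_f = μ_k mg d = (0.20)(150)(9.81)(3.1) = 912.3 J
Energy reaching the spring: E = 10742 − 912.3 = 9829.6 J
At max compression ½kx² = E ⇒ x = √(2E/k) = √(2 × 9829.6/2100) = 3.060 m

x = 3.1 m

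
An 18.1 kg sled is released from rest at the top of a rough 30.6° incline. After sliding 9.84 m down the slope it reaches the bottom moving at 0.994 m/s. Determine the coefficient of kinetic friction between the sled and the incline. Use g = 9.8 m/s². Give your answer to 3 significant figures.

μ_k = 0.585

The energy dissipated by friction is the PE lost minus the KE gained:
mgL sinθ = 888.49 J; ½mv² = 8.9417 J
W_f = 888.49 − 8.9417 = 879.5 J
μ_k = W_f/(mg cosθ · L) = 879.5/(152.7 × 9.84) = 0.5854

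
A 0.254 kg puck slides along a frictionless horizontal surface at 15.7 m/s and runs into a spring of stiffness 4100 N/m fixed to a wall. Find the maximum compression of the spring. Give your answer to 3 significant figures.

x = 0.124 m

At max compression the puck is momentarily at rest: ½mv² = ½kx²
x = v√(m/k) = 15.7 × √(0.254/4100) = 0.1236 m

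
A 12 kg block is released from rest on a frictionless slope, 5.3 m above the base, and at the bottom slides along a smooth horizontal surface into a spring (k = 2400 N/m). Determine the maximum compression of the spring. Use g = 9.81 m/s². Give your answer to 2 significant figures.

At max compression the block is momentarily at rest: mgh = ½kx²
x = √(2mgh/k) = √(2 × 12 × 9.81 × 5.3 / 2400) = 0.7211 m

x = 0.72 m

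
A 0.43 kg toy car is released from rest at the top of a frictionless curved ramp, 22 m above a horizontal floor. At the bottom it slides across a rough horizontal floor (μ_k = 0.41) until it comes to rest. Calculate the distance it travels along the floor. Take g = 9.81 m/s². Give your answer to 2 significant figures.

d = 54 m

Applying the work–energy principle:
At rest all PE has been dissipated by friction: mgh = μ_k m g d
d = h/μ_k = 22/0.41 = 53.66 m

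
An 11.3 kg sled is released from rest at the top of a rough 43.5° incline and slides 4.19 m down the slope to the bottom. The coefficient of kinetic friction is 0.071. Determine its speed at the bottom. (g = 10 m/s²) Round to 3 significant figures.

Energy: mgh = ½mv² + W_f, with h = L sinθ and W_f = μ_k (mg cosθ) L
mgh = mgL sinθ = (11.3)(10)(4.19)sin43.5° = 325.92 J
W_f = μ_k mg cosθ · L = (0.071)(11.3)(10)cos43.5°·4.19 = 24.38 J
½mv² = 325.92 − 24.38 = 301.53 J
v = √(2 × 301.53/11.3) = 7.305 m/s

v = 7.31 m/s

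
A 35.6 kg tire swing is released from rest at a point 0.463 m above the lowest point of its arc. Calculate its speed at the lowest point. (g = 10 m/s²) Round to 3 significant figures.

Equating total energy at the two states: mgh = ½mv²
v = √(2gh) = √(2 × 10 × 0.463) = √9.2600 = 3.043 m/s

v = 3.04 m/s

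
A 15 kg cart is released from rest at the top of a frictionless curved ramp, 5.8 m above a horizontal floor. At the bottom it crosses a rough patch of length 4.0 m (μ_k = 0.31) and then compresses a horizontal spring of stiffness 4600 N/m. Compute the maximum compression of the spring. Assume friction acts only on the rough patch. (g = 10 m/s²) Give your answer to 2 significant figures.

Initial energy: E₁ = mgh = (15)(10)(5.8) = 870.00 J
Friction removes W_f = μ_k mg d = (0.31)(15)(10)(4.0) = 186.0 J
Energy reaching the spring: E = 870.00 − 186.0 = 684.00 J
At max compression ½kx² = E ⇒ x = √(2E/k) = √(2 × 684.00/4600) = 0.5453 m

x = 0.55 m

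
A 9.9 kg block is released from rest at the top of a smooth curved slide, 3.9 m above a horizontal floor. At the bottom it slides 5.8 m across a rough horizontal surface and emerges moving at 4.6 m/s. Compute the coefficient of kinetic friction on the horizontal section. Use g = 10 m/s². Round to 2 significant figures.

μ_k = 0.49

Energy bookkeeping (friction removes W_f = μ_k N d):
mgh = ½mv² + μ_k m g d
mgh = 386.10 J; ½mv² = 104.74 J
W_f = 386.10 − 104.74 = 281.4 J
μ_k = W_f/(mg·d) = 281.4/(99.00 × 5.8) = 0.4900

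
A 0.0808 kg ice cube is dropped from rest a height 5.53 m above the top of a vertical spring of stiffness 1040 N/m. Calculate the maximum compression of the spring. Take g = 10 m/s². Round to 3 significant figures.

Let x be the compression. The total drop is H + x, and the cube is instantaneously at rest at max compression, so energy conservation gives:
mg(H + x) = ½kx²
½(1040)x² − (0.0808)(10)x − (0.0808)(10)(5.53) = 0
520.0x² − 0.8080x − 4.468 = 0
x = [0.8080 + √(0.6529 + 9293.9)]/(2 × 520.0) = 0.09348 m

x = 0.0935 m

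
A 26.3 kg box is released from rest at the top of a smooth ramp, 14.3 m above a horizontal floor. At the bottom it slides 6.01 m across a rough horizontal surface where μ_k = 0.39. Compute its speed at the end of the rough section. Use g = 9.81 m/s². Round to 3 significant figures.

v = 15.3 m/s

Energy at the top = energy at the end + work done against friction:
mgh = ½mv² + μ_k m g d
W_f = μ_k mg d = (0.39)(26.3)(9.81)(6.01) = 604.7 J
½mv² = mgh − W_f = 3689.4 − 604.7 = 3084.7 J
v = √(2 × 3084.7/26.3) = 15.32 m/s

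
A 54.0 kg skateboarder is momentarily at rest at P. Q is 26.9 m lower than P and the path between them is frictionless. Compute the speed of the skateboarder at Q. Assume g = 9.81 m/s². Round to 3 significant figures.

Equating total energy at the two states: mgh = ½mv²
The mass cancels from both sides.
v = √(2gh) = √(2 × 9.81 × 26.9) = √527.78 = 22.97 m/s

v = 23.0 m/s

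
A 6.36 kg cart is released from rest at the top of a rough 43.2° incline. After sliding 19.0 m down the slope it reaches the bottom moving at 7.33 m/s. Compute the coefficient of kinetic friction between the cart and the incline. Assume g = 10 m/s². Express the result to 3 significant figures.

The energy dissipated by friction is the PE lost minus the KE gained:
mgL sinθ = 827.21 J; ½mv² = 170.86 J
W_f = 827.21 − 170.86 = 656.3 J
μ_k = W_f/(mg cosθ · L) = 656.3/(46.36 × 19.0) = 0.7451

μ_k = 0.745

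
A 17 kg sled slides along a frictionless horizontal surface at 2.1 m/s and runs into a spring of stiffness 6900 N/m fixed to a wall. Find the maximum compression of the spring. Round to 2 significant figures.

At max compression the sled is momentarily at rest: ½mv² = ½kx²
x = v√(m/k) = 2.1 × √(17/6900) = 0.1042 m

x = 0.10 m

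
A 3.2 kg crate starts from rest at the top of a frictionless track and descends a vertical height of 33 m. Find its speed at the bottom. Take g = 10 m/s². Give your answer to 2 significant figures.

v = 26 m/s

Equating total energy at the two states: mgh = ½mv²
v = √(2gh) = √(2 × 10 × 33) = √660.00 = 25.69 m/s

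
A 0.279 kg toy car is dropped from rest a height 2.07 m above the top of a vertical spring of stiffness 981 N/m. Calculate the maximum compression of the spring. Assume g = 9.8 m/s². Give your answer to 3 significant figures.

x = 0.110 m

Take the reference level at the top of the uncompressed spring. At max compression the car has fallen H + x and is momentarily at rest:
mg(H + x) = ½kx²
½(981)x² − (0.279)(9.8)x − (0.279)(9.8)(2.07) = 0
490.5x² − 2.734x − 5.660 = 0
x = [2.734 + √(7.476 + 11105)]/(2 × 490.5) = 0.1102 m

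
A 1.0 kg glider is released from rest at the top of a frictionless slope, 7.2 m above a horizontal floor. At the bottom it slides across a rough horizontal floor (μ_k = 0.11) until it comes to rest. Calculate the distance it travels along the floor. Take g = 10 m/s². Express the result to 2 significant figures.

Energy bookkeeping (friction removes W_f = μ_k N d):
At rest all PE has been dissipated by friction: mgh = μ_k m g d
d = h/μ_k = 7.2/0.11 = 65.45 m

d = 65 m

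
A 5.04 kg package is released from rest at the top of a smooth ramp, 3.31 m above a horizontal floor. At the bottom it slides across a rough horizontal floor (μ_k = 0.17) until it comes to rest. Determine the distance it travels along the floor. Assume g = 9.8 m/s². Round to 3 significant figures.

Energy bookkeeping (friction removes W_f = μ_k N d):
At rest all PE has been dissipated by friction: mgh = μ_k m g d
d = h/μ_k = 3.31/0.17 = 19.47 m

d = 19.5 m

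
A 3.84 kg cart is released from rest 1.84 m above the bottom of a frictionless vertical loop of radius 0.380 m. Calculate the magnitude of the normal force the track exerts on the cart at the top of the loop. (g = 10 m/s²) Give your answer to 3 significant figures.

N = 180 N

Energy from release to top (height 2r): mgh = ½mv_top² + mg(2r)
v_top² = 2g(h − 2r) = 2(10)(1.84 − 0.7600) = 21.600 m²/s²
At the top, both N and weight point toward the centre: N + mg = mv_top²/r
N = m(v_top²/r − g) = 3.84(21.600/0.380 − 10) = 179.9 N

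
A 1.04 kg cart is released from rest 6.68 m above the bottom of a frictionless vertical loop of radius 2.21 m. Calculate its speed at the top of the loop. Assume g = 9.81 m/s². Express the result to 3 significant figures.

v = 6.66 m/s

Energy conservation: mgh = ½mv_top² + mg(2r)
v_top² = 2g(h − 2r) = 2(9.81)(6.68 − 4.420) = 44.34
v_top = 6.659 m/s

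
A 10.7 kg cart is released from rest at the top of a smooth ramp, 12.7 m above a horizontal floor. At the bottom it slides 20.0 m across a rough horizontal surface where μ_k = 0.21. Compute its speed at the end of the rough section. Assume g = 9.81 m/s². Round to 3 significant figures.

v = 12.9 m/s

Energy bookkeeping (friction removes W_f = μ_k N d):
mgh = ½mv² + μ_k m g d
W_f = μ_k mg d = (0.21)(10.7)(9.81)(20.0) = 440.9 J
½mv² = mgh − W_f = 1333.1 − 440.9 = 892.22 J
v = √(2 × 892.22/10.7) = 12.91 m/s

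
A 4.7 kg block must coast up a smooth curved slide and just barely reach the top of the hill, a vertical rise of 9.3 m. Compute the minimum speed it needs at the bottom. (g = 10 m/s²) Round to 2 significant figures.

At the top it is momentarily at rest, so all KE converts to PE: ½mv² = mgh
v = √(2gh) = √(2 × 10 × 9.3) = 13.64 m/s

v = 14 m/s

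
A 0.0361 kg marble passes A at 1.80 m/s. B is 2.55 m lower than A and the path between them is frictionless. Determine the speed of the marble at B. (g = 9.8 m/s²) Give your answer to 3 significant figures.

Energy conservation between the two points: ½mv₀² + mgh = ½mv²
v² = v₀² + 2gh = (1.80)² + 2(9.8)(2.55) = 53.220
v = √53.220 = 7.295 m/s

v = 7.30 m/s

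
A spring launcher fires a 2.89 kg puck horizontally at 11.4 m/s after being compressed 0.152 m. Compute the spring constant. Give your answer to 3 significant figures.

½kx² = ½mv²
k = mv²/x² = (2.89)(11.4)²/(0.152)² = 16256 N/m

k = 16300 N/m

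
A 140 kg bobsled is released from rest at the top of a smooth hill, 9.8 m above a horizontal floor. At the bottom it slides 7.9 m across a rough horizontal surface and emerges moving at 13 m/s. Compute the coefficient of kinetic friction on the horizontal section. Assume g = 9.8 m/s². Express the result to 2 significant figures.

Applying the work–energy principle:
mgh = ½mv² + μ_k m g d
mgh = 13446 J; ½mv² = 11830 J
W_f = 13446 − 11830 = 1616 J
μ_k = W_f/(mg·d) = 1616/(1372 × 7.9) = 0.1491

μ_k = 0.15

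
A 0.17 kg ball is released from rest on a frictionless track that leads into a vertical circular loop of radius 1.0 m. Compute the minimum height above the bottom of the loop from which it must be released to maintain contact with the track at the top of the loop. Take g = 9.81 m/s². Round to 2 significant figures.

h = 2.5 m

At the top, for minimum speed gravity alone supplies the centripetal force: mg = mv_top²/r ⇒ v_top² = gr = 9.810 m²/s²
Energy conservation from release height h to the top (height 2r): mgh = ½mv_top² + mg(2r)
h = v_top²/(2g) + 2r = r/2 + 2r = 5r/2 = 2.500 m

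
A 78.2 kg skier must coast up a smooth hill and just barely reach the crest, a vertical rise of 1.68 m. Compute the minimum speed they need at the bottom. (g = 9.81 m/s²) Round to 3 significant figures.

v = 5.74 m/s

At the top they are momentarily at rest, so all KE converts to PE: ½mv² = mgh
v = √(2gh) = √(2 × 9.81 × 1.68) = 5.741 m/s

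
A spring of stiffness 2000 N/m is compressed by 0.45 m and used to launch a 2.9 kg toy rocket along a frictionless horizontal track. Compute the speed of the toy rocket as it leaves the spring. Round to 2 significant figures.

The toy rocket leaves the spring when the spring is at natural length, so ½kx² = ½mv²
v = x√(k/m) = 0.45 × √(2000/2.9) = 11.82 m/s

v = 12 m/s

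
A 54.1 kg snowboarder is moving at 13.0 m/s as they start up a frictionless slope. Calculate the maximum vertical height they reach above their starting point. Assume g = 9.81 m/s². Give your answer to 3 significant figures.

Setting KE at the bottom equal to PE gained: ½mv² = mgh
h = v²/(2g) = 13.0²/(2 × 9.81) = 8.614 m

h = 8.61 m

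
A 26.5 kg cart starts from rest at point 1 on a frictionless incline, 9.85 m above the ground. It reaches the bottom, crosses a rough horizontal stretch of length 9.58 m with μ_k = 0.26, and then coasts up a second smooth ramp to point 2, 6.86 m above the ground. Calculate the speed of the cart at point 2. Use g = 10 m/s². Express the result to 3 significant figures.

v = 3.16 m/s

Energy at 1: mgh₁ = (26.5)(10)(9.85) = 2610.2 J
Friction loss: W_f = μ_k mg d = 660.1 J
At 2: ½mv² + mgh₂ = mgh₁ − W_f
½mv² = 2610.2 − 660.1 − 1817.9 = 132.29 J
v = √(2 × 132.29/26.5) = 3.160 m/s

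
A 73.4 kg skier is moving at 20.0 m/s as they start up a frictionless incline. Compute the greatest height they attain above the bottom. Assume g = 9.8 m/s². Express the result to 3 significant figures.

h = 20.4 m

By energy conservation, ½mv² = mgh
h = v²/(2g) = 20.0²/(2 × 9.8) = 20.41 m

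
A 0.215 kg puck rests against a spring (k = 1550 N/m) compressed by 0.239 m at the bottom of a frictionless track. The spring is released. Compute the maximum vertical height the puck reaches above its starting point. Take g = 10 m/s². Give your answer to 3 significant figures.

All spring PE becomes gravitational PE at the highest point: ½kx² = mgh
h = kx²/(2mg) = (1550)(0.239)²/(2 × 0.215 × 10) = 20.59 m

h = 20.6 m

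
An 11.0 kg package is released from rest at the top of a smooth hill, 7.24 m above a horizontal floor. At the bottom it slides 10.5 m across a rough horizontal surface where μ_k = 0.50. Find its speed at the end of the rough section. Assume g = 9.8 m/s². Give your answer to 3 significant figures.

v = 6.25 m/s

Applying the work–energy principle:
mgh = ½mv² + μ_k m g d
W_f = μ_k mg d = (0.50)(11.0)(9.8)(10.5) = 566.0 J
½mv² = mgh − W_f = 780.47 − 566.0 = 214.52 J
v = √(2 × 214.52/11.0) = 6.245 m/s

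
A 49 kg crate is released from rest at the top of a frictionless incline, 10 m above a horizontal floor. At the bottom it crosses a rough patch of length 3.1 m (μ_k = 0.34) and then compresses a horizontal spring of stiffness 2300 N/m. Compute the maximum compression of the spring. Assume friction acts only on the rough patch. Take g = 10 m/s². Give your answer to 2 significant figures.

x = 2.0 m

Initial energy: E₁ = mgh = (49)(10)(10) = 4900.0 J
Friction removes W_f = μ_k mg d = (0.34)(49)(10)(3.1) = 516.5 J
Energy reaching the spring: E = 4900.0 − 516.5 = 4383.5 J
At max compression ½kx² = E ⇒ x = √(2E/k) = √(2 × 4383.5/2300) = 1.952 m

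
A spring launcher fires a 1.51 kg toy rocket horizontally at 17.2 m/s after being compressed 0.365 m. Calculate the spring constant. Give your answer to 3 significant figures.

½kx² = ½mv²
k = mv²/x² = (1.51)(17.2)²/(0.365)² = 3353 N/m

k = 3350 N/m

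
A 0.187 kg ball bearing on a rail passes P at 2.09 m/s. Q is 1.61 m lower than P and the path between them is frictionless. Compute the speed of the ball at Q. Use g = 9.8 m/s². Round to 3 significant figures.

v = 5.99 m/s

Energy conservation between the two points: ½mv₀² + mgh = ½mv²
v² = v₀² + 2gh = (2.09)² + 2(9.8)(1.61) = 35.924
v = √35.924 = 5.994 m/s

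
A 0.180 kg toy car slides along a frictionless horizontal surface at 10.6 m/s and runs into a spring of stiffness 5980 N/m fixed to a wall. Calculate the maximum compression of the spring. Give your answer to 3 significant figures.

All KE is stored as spring PE at maximum compression: ½mv² = ½kx²
x = v√(m/k) = 10.6 × √(0.180/5980) = 0.05816 m

x = 0.0582 m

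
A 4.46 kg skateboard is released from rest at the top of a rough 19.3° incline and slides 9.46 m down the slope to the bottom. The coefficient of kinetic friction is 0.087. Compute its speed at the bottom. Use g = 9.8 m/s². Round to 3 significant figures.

Work–energy: mg(L sinθ) − μ_k(mg cosθ)L = ½mv²
mgh = mgL sinθ = (4.46)(9.8)(9.46)sin19.3° = 136.66 J
W_f = μ_k mg cosθ · L = (0.087)(4.46)(9.8)cos19.3°·9.46 = 33.95 J
½mv² = 136.66 − 33.95 = 102.71 J
v = √(2 × 102.71/4.46) = 6.787 m/s

v = 6.79 m/s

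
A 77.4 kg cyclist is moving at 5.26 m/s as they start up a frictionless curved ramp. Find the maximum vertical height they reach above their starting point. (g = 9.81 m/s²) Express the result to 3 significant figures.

h = 1.41 m

By energy conservation, ½mv² = mgh
h = v²/(2g) = 5.26²/(2 × 9.81) = 1.410 m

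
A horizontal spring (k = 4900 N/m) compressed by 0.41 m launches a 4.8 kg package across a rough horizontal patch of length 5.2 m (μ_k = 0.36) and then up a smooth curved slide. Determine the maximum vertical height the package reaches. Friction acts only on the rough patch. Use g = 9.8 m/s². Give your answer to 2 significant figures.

h = 6.9 m

Spring energy: E₀ = ½kx² = ½(4900)(0.41)² = 411.84 J
Friction: W_f = μ_k mg d = (0.36)(4.8)(9.8)(5.2) = 88.06 J
Energy at base of ramp: E = 411.84 − 88.06 = 323.79 J
At max height all remaining energy is PE: mgh = E ⇒ h = E/(mg) = 323.79/(4.8 × 9.8) = 6.883 m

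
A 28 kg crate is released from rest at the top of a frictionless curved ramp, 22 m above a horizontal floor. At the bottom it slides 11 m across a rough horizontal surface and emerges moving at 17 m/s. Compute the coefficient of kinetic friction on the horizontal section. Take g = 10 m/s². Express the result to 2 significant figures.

Applying the work–energy principle:
mgh = ½mv² + μ_k m g d
mgh = 6160.0 J; ½mv² = 4046.0 J
W_f = 6160.0 − 4046.0 = 2114 J
μ_k = W_f/(mg·d) = 2114/(280.0 × 11) = 0.6864

μ_k = 0.69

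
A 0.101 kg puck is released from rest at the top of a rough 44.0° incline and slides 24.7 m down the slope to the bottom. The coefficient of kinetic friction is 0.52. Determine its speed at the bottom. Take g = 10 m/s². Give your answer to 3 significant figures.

Work–energy: mg(L sinθ) − μ_k(mg cosθ)L = ½mv²
mgh = mgL sinθ = (0.101)(10)(24.7)sin44.0° = 17.330 J
W_f = μ_k mg cosθ · L = (0.52)(0.101)(10)cos44.0°·24.7 = 9.332 J
½mv² = 17.330 − 9.332 = 7.9980 J
v = √(2 × 7.9980/0.101) = 12.58 m/s

v = 12.6 m/s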